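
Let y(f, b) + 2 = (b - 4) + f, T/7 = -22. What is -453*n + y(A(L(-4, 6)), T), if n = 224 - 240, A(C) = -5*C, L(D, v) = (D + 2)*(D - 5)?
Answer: 6998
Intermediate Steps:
T = -154 (T = 7*(-22) = -154)
L(D, v) = (-5 + D)*(2 + D) (L(D, v) = (2 + D)*(-5 + D) = (-5 + D)*(2 + D))
y(f, b) = -6 + b + f (y(f, b) = -2 + ((b - 4) + f) = -2 + ((-4 + b) + f) = -2 + (-4 + b + f) = -6 + b + f)
n = -16
-453*n + y(A(L(-4, 6)), T) = -453*(-16) + (-6 - 154 - 5*(-10 + (-4)² - 3*(-4))) = 7248 + (-6 - 154 - 5*(-10 + 16 + 12)) = 7248 + (-6 - 154 - 5*18) = 7248 + (-6 - 154 - 90) = 7248 - 250 = 6998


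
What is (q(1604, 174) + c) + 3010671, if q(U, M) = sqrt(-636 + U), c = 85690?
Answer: 3096361 + 22*sqrt(2) ≈ 3.0964e+6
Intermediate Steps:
(q(1604, 174) + c) + 3010671 = (sqrt(-636 + 1604) + 85690) + 3010671 = (sqrt(968) + 85690) + 3010671 = (22*sqrt(2) + 85690) + 3010671 = (85690 + 22*sqrt(2)) + 3010671 = 3096361 + 22*sqrt(2)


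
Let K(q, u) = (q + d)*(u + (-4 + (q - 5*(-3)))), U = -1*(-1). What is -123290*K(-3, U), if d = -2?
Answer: 5548050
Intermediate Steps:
U = 1
K(q, u) = (-2 + q)*(11 + q + u) (K(q, u) = (q - 2)*(u + (-4 + (q - 5*(-3)))) = (-2 + q)*(u + (-4 + (q + 15))) = (-2 + q)*(u + (-4 + (15 + q))) = (-2 + q)*(u + (11 + q)) = (-2 + q)*(11 + q + u))
-123290*K(-3, U) = -123290*(-22 + (-3)**2 - 2*1 + 9*(-3) - 3*1) = -123290*(-22 + 9 - 2 - 27 - 3) = -123290*(-45) = 5548050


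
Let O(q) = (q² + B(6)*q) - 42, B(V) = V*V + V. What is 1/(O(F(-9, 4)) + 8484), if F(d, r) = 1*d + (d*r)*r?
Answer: 1/25425 ≈ 3.9331e-5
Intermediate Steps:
F(d, r) = d + d*r²
B(V) = V + V² (B(V) = V² + V = V + V²)
O(q) = -42 + q² + 42*q (O(q) = (q² + (6*(1 + 6))*q) - 42 = (q² + (6*7)*q) - 42 = (q² + 42*q) - 42 = -42 + q² + 42*q)
1/(O(F(-9, 4)) + 8484) = 1/((-42 + (-9*(1 + 4²))² + 42*(-9*(1 + 4²))) + 8484) = 1/((-42 + (-9*(1 + 16))² + 42*(-9*(1 + 16))) + 8484) = 1/((-42 + (-9*17)² + 42*(-9*17)) + 8484) = 1/((-42 + (-153)² + 42*(-153)) + 8484) = 1/((-42 + 23409 - 6426) + 8484) = 1/(16941 + 8484) = 1/25425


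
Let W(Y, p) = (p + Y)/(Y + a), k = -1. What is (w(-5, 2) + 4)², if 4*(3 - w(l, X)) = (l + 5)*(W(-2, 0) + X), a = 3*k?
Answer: 49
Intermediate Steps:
a = -3 (a = 3*(-1) = -3)
W(Y, p) = (Y + p)/(-3 + Y) (W(Y, p) = (p + Y)/(Y - 3) = (Y + p)/(-3 + Y))
w(l, X) = 3 - (5 + l)*(⅖ + X)/4 (w(l, X) = 3 - (l + 5)*((-2 + 0)/(-3 - 2) + X)/4 = 3 - (5 + l)*(-2/(-5) + X)/4 = 3 - (5 + l)*(-⅕*(-2) + X)/4 = 3 - (5 + l)*(⅖ + X)/4)
(w(-5, 2) + 4)² = ((5/2 - 5/4*2 - ⅒*(-5) - ¼*2*(-5)) + 4)² = ((5/2 - 5/2 + ½ + 5/2) + 4)² = (3 + 4)² = 7² = 49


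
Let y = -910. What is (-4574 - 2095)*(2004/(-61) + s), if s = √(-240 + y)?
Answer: 13364676/61 - 33345*I*√46 ≈ 2.1909e+5 - 2.2616e+5*I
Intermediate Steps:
s = 5*I*√46 (s = √(-240 - 910) = √(-1150) = 5*I*√46 ≈ 33.912*I)
(-4574 - 2095)*(2004/(-61) + s) = (-4574 - 2095)*(2004/(-61) + 5*I*√46) = -6669*(2004*(-1/61) + 5*I*√46) = -6669*(-2004/61 + 5*I*√46) = 13364676/61 - 33345*I*√46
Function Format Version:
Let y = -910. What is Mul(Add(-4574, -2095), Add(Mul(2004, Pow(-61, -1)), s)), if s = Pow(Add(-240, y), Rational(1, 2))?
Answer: Add(Rational(13364676, 61), Mul(-33345, I, Pow(46, Rational(1, 2)))) ≈ Add(2.1909e+5, Mul(-2.2616e+5, I))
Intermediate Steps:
s = Mul(5, I, Pow(46, Rational(1, 2))) (s = Pow(Add(-240, -910), Rational(1, 2)) = Pow(-1150, Rational(1, 2)) = Mul(5, I, Pow(46, Rational(1, 2))) ≈ Mul(33.912, I))
Mul(Add(-4574, -2095), Add(Mul(2004, Pow(-61, -1)), s)) = Mul(Add(-4574, -2095), Add(Mul(2004, Pow(-61, -1)), Mul(5, I, Pow(46, Rational(1, 2))))) = Mul(-6669, Add(Mul(2004, Rational(-1, 61)), Mul(5, I, Pow(46, Rational(1, 2))))) = Mul(-6669, Add(Rational(-2004, 61), Mul(5, I, Pow(46, Rational(1, 2))))) = Add(Rational(13364676, 61), Mul(-33345, I, Pow(46, Rational(1, 2))))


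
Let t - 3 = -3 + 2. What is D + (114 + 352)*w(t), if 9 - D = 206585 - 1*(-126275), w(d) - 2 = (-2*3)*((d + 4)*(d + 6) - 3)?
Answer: -457739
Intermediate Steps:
t = 2 (t = 3 + (-3 + 2) = 3 - 1 = 2)
w(d) = 20 - 6*(4 + d)*(6 + d) (w(d) = 2 + (-2*3)*((d + 4)*(d + 6) - 3) = 2 - 6*((4 + d)*(6 + d) - 3) = 2 - 6*(-3 + (4 + d)*(6 + d)) = 2 + (18 - 6*(4 + d)*(6 + d)) = 20 - 6*(4 + d)*(6 + d))
D = -332851 (D = 9 - (206585 - 1*(-126275)) = 9 - (206585 + 126275) = 9 - 1*332860 = 9 - 332860 = -332851)
D + (114 + 352)*w(t) = -332851 + (114 + 352)*(-124 - 60*2 - 6*2²) = -332851 + 466*(-124 - 120 - 6*4) = -332851 + 466*(-124 - 120 - 24) = -332851 + 466*(-268) = -332851 - 124888 = -457739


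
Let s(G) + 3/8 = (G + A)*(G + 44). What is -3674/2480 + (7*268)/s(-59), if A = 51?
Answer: 16851911/1186680 ≈ 14.201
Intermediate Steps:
s(G) = -3/8 + (44 + G)*(51 + G) (s(G) = -3/8 + (G + 51)*(G + 44) = -3/8 + (51 + G)*(44 + G) = -3/8 + (44 + G)*(51 + G))
-3674/2480 + (7*268)/s(-59) = -3674/2480 + (7*268)/(17949/8 + (-59)² + 95*(-59)) = -3674*1/2480 + 1876/(17949/8 + 3481 - 5605) = -1837/1240 + 1876/(957/8) = -1837/1240 + 1876*(8/957) = -1837/1240 + 15008/957 = 16851911/1186680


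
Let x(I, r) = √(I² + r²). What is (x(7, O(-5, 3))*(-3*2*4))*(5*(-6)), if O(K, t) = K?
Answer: 720*√74 ≈ 6193.7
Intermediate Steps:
(x(7, O(-5, 3))*(-3*2*4))*(5*(-6)) = (√(7² + (-5)²)*(-3*2*4))*(5*(-6)) = (√(49 + 25)*(-6*4))*(-30) = (√74*(-24))*(-30) = -24*√74*(-30) = 720*√74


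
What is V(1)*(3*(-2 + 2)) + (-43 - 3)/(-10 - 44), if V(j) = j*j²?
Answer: 23/27 ≈ 0.85185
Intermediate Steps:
V(j) = j³
V(1)*(3*(-2 + 2)) + (-43 - 3)/(-10 - 44) = 1³*(3*(-2 + 2)) + (-43 - 3)/(-10 - 44) = 1*(3*0) - 46/(-54) = 1*0 - 46*(-1/54) = 0 + 23/27 = 23/27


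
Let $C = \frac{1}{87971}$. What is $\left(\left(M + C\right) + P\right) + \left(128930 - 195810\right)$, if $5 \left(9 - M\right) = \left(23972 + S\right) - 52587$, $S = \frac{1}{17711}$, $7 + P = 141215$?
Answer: $\frac{623689168714884}{7790271905} \approx 80060.0$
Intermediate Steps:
$P = 141208$ ($P = -7 + 141215 = 141208$)
$C = \frac{1}{87971} \approx 1.1367 \cdot 10^{-5}$
$S = \frac{1}{17711} \approx 5.6462 \cdot 10^{-5}$
$M = \frac{507597259}{88555}$ ($M = 9 - \frac{\left(23972 + \frac{1}{17711}\right) - 52587}{5} = 9 - \frac{\frac{424568093}{17711} - 52587}{5} = 9 - - \frac{506800264}{88555} = 9 + \frac{506800264}{88555} = \frac{507597259}{88555} \approx 5732.0$)
$\left(\left(M + C\right) + P\right) + \left(128930 - 195810\right) = \left(\left(\frac{507597259}{88555} + \frac{1}{87971}\right) + 141208\right) + \left(128930 - 195810\right) = \left(\frac{44653838560044}{7790271905} + 141208\right) - 66880 = \frac{1144702553721284}{7790271905} - 66880 = \frac{623689168714884}{7790271905}$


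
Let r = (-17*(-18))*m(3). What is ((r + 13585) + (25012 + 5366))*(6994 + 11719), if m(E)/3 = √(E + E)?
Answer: 822679619 + 17178534*√6 ≈ 8.6476e+8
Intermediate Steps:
m(E) = 3*√2*√E (m(E) = 3*√(E + E) = 3*√(2*E) = 3*(√2*√E) = 3*√2*√E)
r = 918*√6 (r = (-17*(-18))*(3*√2*√3) = 306*(3*√6) = 918*√6 ≈ 2248.6)
((r + 13585) + (25012 + 5366))*(6994 + 11719) = ((918*√6 + 13585) + (25012 + 5366))*(6994 + 11719) = ((13585 + 918*√6) + 30378)*18713 = (43963 + 918*√6)*18713 = 822679619 + 17178534*√6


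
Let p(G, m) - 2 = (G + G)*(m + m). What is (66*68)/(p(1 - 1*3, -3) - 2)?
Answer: 187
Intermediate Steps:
p(G, m) = 2 + 4*G*m (p(G, m) = 2 + (G + G)*(m + m) = 2 + (2*G)*(2*m) = 2 + 4*G*m)
(66*68)/(p(1 - 1*3, -3) - 2) = (66*68)/((2 + 4*(1 - 1*3)*(-3)) - 2) = 4488/((2 + 4*(1 - 3)*(-3)) - 2) = 4488/((2 + 4*(-2)*(-3)) - 2) = 4488/((2 + 24) - 2) = 4488/(26 - 2) = 4488/24 = 4488*(1/24) = 187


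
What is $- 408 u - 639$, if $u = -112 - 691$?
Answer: $326985$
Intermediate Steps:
$u = -803$ ($u = -112 - 691 = -803$)
$- 408 u - 639 = \left(-408\right) \left(-803\right) - 639 = 327624 - 639 = 326985$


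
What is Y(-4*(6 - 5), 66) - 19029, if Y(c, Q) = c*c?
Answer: -19013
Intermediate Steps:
Y(c, Q) = c²
Y(-4*(6 - 5), 66) - 19029 = (-4*(6 - 5))² - 19029 = (-4*1)² - 19029 = (-4)² - 19029 = 16 - 19029 = -19013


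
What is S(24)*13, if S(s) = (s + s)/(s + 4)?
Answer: 156/7 ≈ 22.286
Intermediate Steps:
S(s) = 2*s/(4 + s) (S(s) = (2*s)/(4 + s) = 2*s/(4 + s))
S(24)*13 = (2*24/(4 + 24))*13 = (2*24/28)*13 = (2*24*(1/28))*13 = (12/7)*13 = 156/7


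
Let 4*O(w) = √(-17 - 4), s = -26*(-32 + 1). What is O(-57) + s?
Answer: 806 + I*√21/4 ≈ 806.0 + 1.1456*I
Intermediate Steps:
s = 806 (s = -26*(-31) = 806)
O(w) = I*√21/4 (O(w) = √(-17 - 4)/4 = √(-21)/4 = (I*√21)/4 = I*√21/4)
O(-57) + s = I*√21/4 + 806 = 806 + I*√21/4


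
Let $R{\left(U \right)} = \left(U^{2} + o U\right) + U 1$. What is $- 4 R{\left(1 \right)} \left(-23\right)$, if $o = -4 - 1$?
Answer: $-276$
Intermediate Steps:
$o = -5$
$R{\left(U \right)} = U^{2} - 4 U$ ($R{\left(U \right)} = \left(U^{2} - 5 U\right) + U 1 = \left(U^{2} - 5 U\right) + U = U^{2} - 4 U$)
$- 4 R{\left(1 \right)} \left(-23\right) = - 4 \cdot 1 \left(-4 + 1\right) \left(-23\right) = - 4 \cdot 1 \left(-3\right) \left(-23\right) = \left(-4\right) \left(-3\right) \left(-23\right) = 12 \left(-23\right) = -276$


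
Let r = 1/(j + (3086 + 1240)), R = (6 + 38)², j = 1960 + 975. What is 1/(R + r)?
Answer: 7261/14057297 ≈ 0.00051653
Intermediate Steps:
j = 2935
R = 1936 (R = 44² = 1936)
r = 1/7261 (r = 1/(2935 + (3086 + 1240)) = 1/(2935 + 4326) = 1/7261 ≈ 0.00013772)
1/(R + r) = 1/(1936 + 1/7261) = 1/(14057297/7261) = 7261/14057297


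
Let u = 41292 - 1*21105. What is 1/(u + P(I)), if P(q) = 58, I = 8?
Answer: 1/20245 ≈ 4.9395e-5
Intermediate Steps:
u = 20187 (u = 41292 - 21105 = 20187)
1/(u + P(I)) = 1/(20187 + 58) = 1/20245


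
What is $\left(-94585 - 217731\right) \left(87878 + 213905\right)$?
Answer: $-94251659428$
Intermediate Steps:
$\left(-94585 - 217731\right) \left(87878 + 213905\right) = \left(-312316\right) 301783 = -94251659428$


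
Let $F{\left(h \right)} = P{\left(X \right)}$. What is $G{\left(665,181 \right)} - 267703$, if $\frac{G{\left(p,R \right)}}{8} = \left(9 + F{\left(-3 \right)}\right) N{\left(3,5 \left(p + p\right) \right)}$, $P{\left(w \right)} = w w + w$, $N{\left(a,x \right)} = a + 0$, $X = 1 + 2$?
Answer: $-267199$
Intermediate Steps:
$X = 3$
$N{\left(a,x \right)} = a$
$P{\left(w \right)} = w + w^{2}$ ($P{\left(w \right)} = w^{2} + w = w + w^{2}$)
$F{\left(h \right)} = 12$ ($F{\left(h \right)} = 3 \left(1 + 3\right) = 3 \cdot 4 = 12$)
$G{\left(p,R \right)} = 504$ ($G{\left(p,R \right)} = 8 \left(9 + 12\right) 3 = 8 \cdot 21 \cdot 3 = 8 \cdot 63 = 504$)
$G{\left(665,181 \right)} - 267703 = 504 - 267703 = -267199$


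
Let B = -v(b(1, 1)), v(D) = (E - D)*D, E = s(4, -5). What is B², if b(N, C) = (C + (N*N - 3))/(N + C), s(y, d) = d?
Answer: 81/16 ≈ 5.0625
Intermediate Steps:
E = -5
b(N, C) = (-3 + C + N²)/(C + N) (b(N, C) = (C + (N² - 3))/(C + N) = (C + (-3 + N²))/(C + N) = (-3 + C + N²)/(C + N))
v(D) = D*(-5 - D) (v(D) = (-5 - D)*D = D*(-5 - D))
B = -9/4 (B = -(-1)*(-3 + 1 + 1²)/(1 + 1)*(5 + (-3 + 1 + 1²)/(1 + 1)) = -(-1)*(-3 + 1 + 1)/2*(5 + (-3 + 1 + 1)/2) = -(-1)*(½)*(-1)*(5 + (½)*(-1)) = -(-1)*(-1)*(5 - ½)/2 = -(-1)*(-1)*9/(2*2) = -1*9/4 = -9/4 ≈ -2.2500)
B² = (-9/4)² = 81/16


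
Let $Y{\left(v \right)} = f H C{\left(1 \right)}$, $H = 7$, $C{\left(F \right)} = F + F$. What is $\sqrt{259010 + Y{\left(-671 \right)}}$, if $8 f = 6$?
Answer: $\frac{\sqrt{1036082}}{2} \approx 508.94$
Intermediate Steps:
$f = \frac{3}{4}$ ($f = \frac{1}{8} \cdot 6 = \frac{3}{4} \approx 0.75$)
$C{\left(F \right)} = 2 F$
$Y{\left(v \right)} = \frac{21}{2}$ ($Y{\left(v \right)} = \frac{3}{4} \cdot 7 \cdot 2 \cdot 1 = \frac{21}{4} \cdot 2 = \frac{21}{2}$)
$\sqrt{259010 + Y{\left(-671 \right)}} = \sqrt{259010 + \frac{21}{2}} = \sqrt{\frac{518041}{2}} = \frac{\sqrt{1036082}}{2}$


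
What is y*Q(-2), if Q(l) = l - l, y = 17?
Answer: 0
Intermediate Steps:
Q(l) = 0
y*Q(-2) = 17*0 = 0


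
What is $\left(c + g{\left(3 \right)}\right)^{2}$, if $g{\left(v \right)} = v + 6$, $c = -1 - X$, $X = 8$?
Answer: $0$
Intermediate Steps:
$c = -9$ ($c = -1 - 8 = -9$)
$g{\left(v \right)} = 6 + v$
$\left(c + g{\left(3 \right)}\right)^{2} = \left(-9 + \left(6 + 3\right)\right)^{2} = \left(-9 + 9\right)^{2} = 0^{2} = 0$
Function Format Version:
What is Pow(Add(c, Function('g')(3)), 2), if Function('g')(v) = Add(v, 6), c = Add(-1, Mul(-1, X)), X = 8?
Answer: 0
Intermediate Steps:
c = -9 (c = Add(-1, Mul(-1, 8)) = Add(-1, -8) = -9)
Function('g')(v) = Add(6, v)
Pow(Add(c, Function('g')(3)), 2) = Pow(Add(-9, Add(6, 3)), 2) = Pow(Add(-9, 9), 2) = Pow(0, 2) = 0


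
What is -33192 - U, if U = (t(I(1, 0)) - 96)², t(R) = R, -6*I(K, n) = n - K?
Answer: -1525537/36 ≈ -42376.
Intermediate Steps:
I(K, n) = -n/6 + K/6 (I(K, n) = -(n - K)/6 = -n/6 + K/6)
U = 330625/36 (U = ((-⅙*0 + (⅙)*1) - 96)² = ((0 + ⅙) - 96)² = (⅙ - 96)² = (-575/6)² = 330625/36 ≈ 9184.0)
-33192 - U = -33192 - 1*330625/36 = -33192 - 330625/36 = -1525537/36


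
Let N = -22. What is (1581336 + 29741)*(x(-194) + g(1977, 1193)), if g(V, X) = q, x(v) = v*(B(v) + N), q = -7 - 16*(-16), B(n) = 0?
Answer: 7277234809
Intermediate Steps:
q = 249 (q = -7 + 256 = 249)
x(v) = -22*v (x(v) = v*(0 - 22) = v*(-22) = -22*v)
g(V, X) = 249
(1581336 + 29741)*(x(-194) + g(1977, 1193)) = (1581336 + 29741)*(-22*(-194) + 249) = 1611077*(4268 + 249) = 1611077*4517 = 7277234809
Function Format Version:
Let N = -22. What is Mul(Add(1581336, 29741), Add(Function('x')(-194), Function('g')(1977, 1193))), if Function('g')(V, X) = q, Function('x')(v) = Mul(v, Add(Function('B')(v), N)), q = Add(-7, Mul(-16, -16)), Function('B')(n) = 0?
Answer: 7277234809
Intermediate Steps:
q = 249 (q = Add(-7, 256) = 249)
Function('x')(v) = Mul(-22, v) (Function('x')(v) = Mul(v, Add(0, -22)) = Mul(v, -22) = Mul(-22, v))
Function('g')(V, X) = 249
Mul(Add(1581336, 29741), Add(Function('x')(-194), Function('g')(1977, 1193))) = Mul(Add(1581336, 29741), Add(Mul(-22, -194), 249)) = Mul(1611077, Add(4268, 249)) = Mul(1611077, 4517) = 7277234809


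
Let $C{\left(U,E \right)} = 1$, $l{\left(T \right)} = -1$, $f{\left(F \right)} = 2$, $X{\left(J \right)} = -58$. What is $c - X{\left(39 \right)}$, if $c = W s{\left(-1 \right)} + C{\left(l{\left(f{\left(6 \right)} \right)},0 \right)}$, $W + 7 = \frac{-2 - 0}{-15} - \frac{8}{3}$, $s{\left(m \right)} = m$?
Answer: $\frac{1028}{15} \approx 68.533$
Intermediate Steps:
$W = - \frac{143}{15}$ ($W = -7 - \left(\frac{8}{3} - \frac{-2 - 0}{-15}\right) = -7 - \left(\frac{8}{3} - \left(-2 + 0\right) \left(- \frac{1}{15}\right)\right) = -7 - \frac{38}{15} = - \frac{143}{15} \approx -9.5333$)
$c = \frac{158}{15}$ ($c = \left(- \frac{143}{15}\right) \left(-1\right) + 1 = \frac{143}{15} + 1 = \frac{158}{15} \approx 10.533$)
$c - X{\left(39 \right)} = \frac{158}{15} - -58 = \frac{158}{15} + 58 = \frac{1028}{15}$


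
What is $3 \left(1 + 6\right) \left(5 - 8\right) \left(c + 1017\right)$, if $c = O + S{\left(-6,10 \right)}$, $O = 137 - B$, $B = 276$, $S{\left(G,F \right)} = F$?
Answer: $-55944$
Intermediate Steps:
$O = -139$ ($O = 137 - 276 = -139$)
$c = -129$ ($c = -139 + 10 = -129$)
$3 \left(1 + 6\right) \left(5 - 8\right) \left(c + 1017\right) = 3 \left(1 + 6\right) \left(5 - 8\right) \left(-129 + 1017\right) = 3 \cdot 7 \left(-3\right) 888 = 21 \left(-3\right) 888 = \left(-63\right) 888 = -55944$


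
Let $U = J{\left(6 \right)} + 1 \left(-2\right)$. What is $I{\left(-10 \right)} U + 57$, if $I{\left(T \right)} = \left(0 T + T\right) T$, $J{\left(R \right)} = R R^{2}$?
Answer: $21457$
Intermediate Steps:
$J{\left(R \right)} = R^{3}$
$U = 214$ ($U = 6^{3} + 1 \left(-2\right) = 216 - 2 = 214$)
$I{\left(T \right)} = T^{2}$ ($I{\left(T \right)} = \left(0 + T\right) T = T T = T^{2}$)
$I{\left(-10 \right)} U + 57 = \left(-10\right)^{2} \cdot 214 + 57 = 100 \cdot 214 + 57 = 21400 + 57 = 21457$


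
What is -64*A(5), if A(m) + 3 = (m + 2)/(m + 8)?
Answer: 2048/13 ≈ 157.54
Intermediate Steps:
A(m) = -3 + (2 + m)/(8 + m) (A(m) = -3 + (m + 2)/(m + 8) = -3 + (2 + m)/(8 + m))
-64*A(5) = -128*(-11 - 1*5)/(8 + 5) = -128*(-11 - 5)/13 = -128*(-16)/13 = -64*(-32/13) = 2048/13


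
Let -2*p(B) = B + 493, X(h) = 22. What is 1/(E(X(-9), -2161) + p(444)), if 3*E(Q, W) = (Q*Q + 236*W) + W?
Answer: -6/1026157 ≈ -5.8471e-6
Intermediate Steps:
p(B) = -493/2 - B/2 (p(B) = -(B + 493)/2 = -(493 + B)/2 = -493/2 - B/2)
E(Q, W) = 79*W + Q²/3 (E(Q, W) = ((Q*Q + 236*W) + W)/3 = ((Q² + 236*W) + W)/3 = (Q² + 237*W)/3 = 79*W + Q²/3)
1/(E(X(-9), -2161) + p(444)) = 1/((79*(-2161) + (⅓)*22²) + (-493/2 - ½*444)) = 1/((-170719 + (⅓)*484) + (-493/2 - 222)) = 1/((-170719 + 484/3) - 937/2) = 1/(-511673/3 - 937/2) = 1/(-1026157/6) = -6/1026157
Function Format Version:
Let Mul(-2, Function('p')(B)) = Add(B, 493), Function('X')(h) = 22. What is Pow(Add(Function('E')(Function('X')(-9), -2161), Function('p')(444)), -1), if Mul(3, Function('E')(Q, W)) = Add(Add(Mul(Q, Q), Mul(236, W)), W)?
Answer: Rational(-6, 1026157) ≈ -5.8471e-6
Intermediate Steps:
Function('p')(B) = Add(Rational(-493, 2), Mul(Rational(-1, 2), B)) (Function('p')(B) = Mul(Rational(-1, 2), Add(B, 493)) = Mul(Rational(-1, 2), Add(493, B)) = Add(Rational(-493, 2), Mul(Rational(-1, 2), B)))
Function('E')(Q, W) = Add(Mul(79, W), Mul(Rational(1, 3), Pow(Q, 2))) (Function('E')(Q, W) = Mul(Rational(1, 3), Add(Add(Mul(Q, Q), Mul(236, W)), W)) = Mul(Rational(1, 3), Add(Add(Pow(Q, 2), Mul(236, W)), W)) = Mul(Rational(1, 3), Add(Pow(Q, 2), Mul(237, W))) = Add(Mul(79, W), Mul(Rational(1, 3), Pow(Q, 2))))
Pow(Add(Function('E')(Function('X')(-9), -2161), Function('p')(444)), -1) = Pow(Add(Add(Mul(79, -2161), Mul(Rational(1, 3), Pow(22, 2))), Add(Rational(-493, 2), Mul(Rational(-1, 2), 444))), -1) = Pow(Add(Add(-170719, Mul(Rational(1, 3), 484)), Add(Rational(-493, 2), -222)), -1) = Pow(Add(Add(-170719, Rational(484, 3)), Rational(-937, 2)), -1) = Pow(Add(Rational(-511673, 3), Rational(-937, 2)), -1) = Pow(Rational(-1026157, 6), -1) = Rational(-6, 1026157)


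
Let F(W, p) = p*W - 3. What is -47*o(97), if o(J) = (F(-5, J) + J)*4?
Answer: 73508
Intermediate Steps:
F(W, p) = -3 + W*p (F(W, p) = W*p - 3 = -3 + W*p)
o(J) = -12 - 16*J (o(J) = ((-3 - 5*J) + J)*4 = (-3 - 4*J)*4 = -12 - 16*J)
-47*o(97) = -47*(-12 - 16*97) = -47*(-12 - 1552) = -47*(-1564) = 73508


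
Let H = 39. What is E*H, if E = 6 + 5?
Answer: 429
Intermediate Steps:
E = 11
E*H = 11*39 = 429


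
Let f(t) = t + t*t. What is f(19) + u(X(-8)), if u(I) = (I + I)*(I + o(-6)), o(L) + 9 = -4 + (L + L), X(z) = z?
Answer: 908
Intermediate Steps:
f(t) = t + t**2
o(L) = -13 + 2*L (o(L) = -9 + (-4 + (L + L)) = -9 + (-4 + 2*L) = -13 + 2*L)
u(I) = 2*I*(-25 + I) (u(I) = (I + I)*(I + (-13 + 2*(-6))) = (2*I)*(I + (-13 - 12)) = (2*I)*(I - 25) = (2*I)*(-25 + I) = 2*I*(-25 + I))
f(19) + u(X(-8)) = 19*(1 + 19) + 2*(-8)*(-25 - 8) = 19*20 + 2*(-8)*(-33) = 380 + 528 = 908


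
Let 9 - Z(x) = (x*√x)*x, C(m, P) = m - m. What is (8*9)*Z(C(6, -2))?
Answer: 648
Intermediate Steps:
C(m, P) = 0
Z(x) = 9 - x^(5/2) (Z(x) = 9 - x*√x*x = 9 - x^(3/2)*x = 9 - x^(5/2))
(8*9)*Z(C(6, -2)) = (8*9)*(9 - 0^(5/2)) = 72*(9 - 1*0) = 72*(9 + 0) = 72*9 = 648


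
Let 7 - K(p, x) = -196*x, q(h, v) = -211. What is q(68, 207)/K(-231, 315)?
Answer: -211/61747 ≈ -0.0034172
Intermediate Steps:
K(p, x) = 7 + 196*x (K(p, x) = 7 - (-196)*x = 7 + 196*x)
q(68, 207)/K(-231, 315) = -211/(7 + 196*315) = -211/(7 + 61740) = -211/61747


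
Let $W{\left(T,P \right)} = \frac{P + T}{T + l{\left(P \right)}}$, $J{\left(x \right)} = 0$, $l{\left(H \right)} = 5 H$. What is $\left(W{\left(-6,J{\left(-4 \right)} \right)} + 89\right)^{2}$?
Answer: $8100$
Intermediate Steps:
$W{\left(T,P \right)} = \frac{P + T}{T + 5 P}$
$\left(W{\left(-6,J{\left(-4 \right)} \right)} + 89\right)^{2} = \left(\frac{0 - 6}{-6 + 5 \cdot 0} + 89\right)^{2} = \left(\frac{1}{-6 + 0} \left(-6\right) + 89\right)^{2} = \left(\frac{1}{-6} \left(-6\right) + 89\right)^{2} = \left(\left(- \frac{1}{6}\right) \left(-6\right) + 89\right)^{2} = \left(1 + 89\right)^{2} = 90^{2} = 8100$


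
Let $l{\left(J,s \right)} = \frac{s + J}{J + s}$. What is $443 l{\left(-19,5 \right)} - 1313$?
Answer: $-870$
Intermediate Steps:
$l{\left(J,s \right)} = 1$ ($l{\left(J,s \right)} = \frac{J + s}{J + s} = 1$)
$443 l{\left(-19,5 \right)} - 1313 = 443 \cdot 1 - 1313 = 443 - 1313 = -870$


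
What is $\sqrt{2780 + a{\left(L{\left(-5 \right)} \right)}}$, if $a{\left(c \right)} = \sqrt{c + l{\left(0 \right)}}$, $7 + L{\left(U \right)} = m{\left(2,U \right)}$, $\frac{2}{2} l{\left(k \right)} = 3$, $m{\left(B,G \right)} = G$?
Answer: $\sqrt{2780 + 3 i} \approx 52.726 + 0.0285 i$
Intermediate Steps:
$l{\left(k \right)} = 3$
$L{\left(U \right)} = -7 + U$
$a{\left(c \right)} = \sqrt{3 + c}$ ($a{\left(c \right)} = \sqrt{c + 3} = \sqrt{3 + c}$)
$\sqrt{2780 + a{\left(L{\left(-5 \right)} \right)}} = \sqrt{2780 + \sqrt{3 - 12}} = \sqrt{2780 + \sqrt{-9}} = \sqrt{2780 + 3 i}$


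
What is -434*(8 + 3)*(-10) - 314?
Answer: 47426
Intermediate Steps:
-434*(8 + 3)*(-10) - 314 = -4774*(-10) - 314 = -434*(-110) - 314 = 47740 - 314 = 47426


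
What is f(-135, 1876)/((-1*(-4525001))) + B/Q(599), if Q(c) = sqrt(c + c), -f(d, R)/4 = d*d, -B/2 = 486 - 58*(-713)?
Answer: -72900/4525001 - 41840*sqrt(1198)/599 ≈ -2417.7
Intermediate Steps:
B = -83680 (B = -2*(486 - 58*(-713)) = -2*(486 + 41354) = -2*41840 = -83680)
f(d, R) = -4*d**2 (f(d, R) = -4*d*d = -4*d**2)
Q(c) = sqrt(2)*sqrt(c) (Q(c) = sqrt(2*c) = sqrt(2)*sqrt(c))
f(-135, 1876)/((-1*(-4525001))) + B/Q(599) = (-4*(-135)**2)/((-1*(-4525001))) - 83680*sqrt(1198)/1198 = -4*18225/4525001 - 83680*sqrt(1198)/1198 = -72900*1/4525001 - 41840*sqrt(1198)/599 = -72900/4525001 - 41840*sqrt(1198)/599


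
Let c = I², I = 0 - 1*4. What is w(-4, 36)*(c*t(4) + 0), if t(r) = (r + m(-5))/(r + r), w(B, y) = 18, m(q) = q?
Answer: -36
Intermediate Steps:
I = -4 (I = 0 - 4 = -4)
t(r) = (-5 + r)/(2*r) (t(r) = (r - 5)/(r + r) = (-5 + r)/((2*r)) = (-5 + r)*(1/(2*r)) = (-5 + r)/(2*r))
c = 16 (c = (-4)² = 16)
w(-4, 36)*(c*t(4) + 0) = 18*(16*((½)*(-5 + 4)/4) + 0) = 18*(16*((½)*(¼)*(-1)) + 0) = 18*(16*(-⅛) + 0) = 18*(-2 + 0) = 18*(-2) = -36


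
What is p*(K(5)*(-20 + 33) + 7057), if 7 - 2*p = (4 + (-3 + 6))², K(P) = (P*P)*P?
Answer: -182322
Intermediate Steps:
K(P) = P³ (K(P) = P²*P = P³)
p = -21 (p = 7/2 - (4 + (-3 + 6))²/2 = 7/2 - (4 + 3)²/2 = 7/2 - ½*7² = 7/2 - ½*49 = 7/2 - 49/2 = -21)
p*(K(5)*(-20 + 33) + 7057) = -21*(5³*(-20 + 33) + 7057) = -21*(125*13 + 7057) = -21*(1625 + 7057) = -21*8682 = -182322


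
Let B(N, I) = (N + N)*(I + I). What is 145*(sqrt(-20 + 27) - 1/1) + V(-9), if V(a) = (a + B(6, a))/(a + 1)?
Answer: -935/8 + 145*sqrt(7) ≈ 266.76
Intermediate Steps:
B(N, I) = 4*I*N (B(N, I) = (2*N)*(2*I) = 4*I*N)
V(a) = 25*a/(1 + a) (V(a) = (a + 4*a*6)/(a + 1) = (a + 24*a)/(1 + a) = (25*a)/(1 + a) = 25*a/(1 + a))
145*(sqrt(-20 + 27) - 1/1) + V(-9) = 145*(sqrt(-20 + 27) - 1/1) + 25*(-9)/(1 - 9) = 145*(sqrt(7) - 1*1) + 25*(-9)/(-8) = 145*(sqrt(7) - 1) + 25*(-9)*(-1/8) = 145*(-1 + sqrt(7)) + 225/8 = (-145 + 145*sqrt(7)) + 225/8 = -935/8 + 145*sqrt(7)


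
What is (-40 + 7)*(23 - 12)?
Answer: -363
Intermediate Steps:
(-40 + 7)*(23 - 12) = -33*11 = -363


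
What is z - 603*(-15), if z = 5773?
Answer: 14818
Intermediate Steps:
z - 603*(-15) = 5773 - 603*(-15) = 5773 - 1*(-9045) = 5773 + 9045 = 14818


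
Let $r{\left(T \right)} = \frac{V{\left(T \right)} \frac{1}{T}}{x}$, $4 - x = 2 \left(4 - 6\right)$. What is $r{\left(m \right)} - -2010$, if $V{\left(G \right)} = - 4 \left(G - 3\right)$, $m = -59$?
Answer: $\frac{118559}{59} \approx 2009.5$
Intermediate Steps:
$V{\left(G \right)} = 12 - 4 G$ ($V{\left(G \right)} = - 4 \left(-3 + G\right) = 12 - 4 G$)
$x = 8$ ($x = 4 - 2 \left(4 - 6\right) = 4 - 2 \left(-2\right) = 4 - -4 = 4 + 4 = 8$)
$r{\left(T \right)} = \frac{12 - 4 T}{8 T}$ ($r{\left(T \right)} = \frac{\left(12 - 4 T\right) \frac{1}{T}}{8} = \frac{12 - 4 T}{T} \frac{1}{8} = \frac{12 - 4 T}{8 T}$)
$r{\left(m \right)} - -2010 = \frac{3 - -59}{2 \left(-59\right)} - -2010 = \frac{1}{2} \left(- \frac{1}{59}\right) \left(3 + 59\right) + 2010 = \frac{1}{2} \left(- \frac{1}{59}\right) 62 + 2010 = - \frac{31}{59} + 2010 = \frac{118559}{59}$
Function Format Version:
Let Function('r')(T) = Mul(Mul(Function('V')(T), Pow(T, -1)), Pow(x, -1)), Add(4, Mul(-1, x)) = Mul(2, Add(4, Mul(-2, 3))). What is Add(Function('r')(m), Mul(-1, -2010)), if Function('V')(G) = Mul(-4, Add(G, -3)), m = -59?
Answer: Rational(118559, 59) ≈ 2009.5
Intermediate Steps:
Function('V')(G) = Add(12, Mul(-4, G)) (Function('V')(G) = Mul(-4, Add(-3, G)) = Add(12, Mul(-4, G)))
x = 8 (x = Add(4, Mul(-1, Mul(2, Add(4, Mul(-2, 3))))) = Add(4, Mul(-1, Mul(2, Add(4, -6)))) = Add(4, Mul(-1, Mul(2, -2))) = Add(4, Mul(-1, -4)) = Add(4, 4) = 8)
Function('r')(T) = Mul(Rational(1, 8), Pow(T, -1), Add(12, Mul(-4, T))) (Function('r')(T) = Mul(Mul(Add(12, Mul(-4, T)), Pow(T, -1)), Pow(8, -1)) = Mul(Mul(Pow(T, -1), Add(12, Mul(-4, T))), Rational(1, 8)) = Mul(Rational(1, 8), Pow(T, -1), Add(12, Mul(-4, T))))
Add(Function('r')(m), Mul(-1, -2010)) = Add(Mul(Rational(1, 2), Pow(-59, -1), Add(3, Mul(-1, -59))), Mul(-1, -2010)) = Add(Mul(Rational(1, 2), Rational(-1, 59), Add(3, 59)), 2010) = Add(Mul(Rational(1, 2), Rational(-1, 59), 62), 2010) = Add(Rational(-31, 59), 2010) = Rational(118559, 59)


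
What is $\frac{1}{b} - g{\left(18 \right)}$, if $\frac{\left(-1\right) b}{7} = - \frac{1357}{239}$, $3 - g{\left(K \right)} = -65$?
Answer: $- \frac{645693}{9499} \approx -67.975$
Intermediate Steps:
$g{\left(K \right)} = 68$ ($g{\left(K \right)} = 3 - -65 = 3 + 65 = 68$)
$b = \frac{9499}{239}$ ($b = - 7 \left(- \frac{1357}{239}\right) = - 7 \left(\left(-1357\right) \frac{1}{239}\right) = \left(-7\right) \left(- \frac{1357}{239}\right) = \frac{9499}{239} \approx 39.745$)
$\frac{1}{b} - g{\left(18 \right)} = \frac{1}{\frac{9499}{239}} - 68 = \frac{239}{9499} - 68 = - \frac{645693}{9499}$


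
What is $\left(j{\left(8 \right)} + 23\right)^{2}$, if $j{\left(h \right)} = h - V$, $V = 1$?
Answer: $900$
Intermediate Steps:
$j{\left(h \right)} = -1 + h$ ($j{\left(h \right)} = h - 1 = -1 + h$)
$\left(j{\left(8 \right)} + 23\right)^{2} = \left(\left(-1 + 8\right) + 23\right)^{2} = \left(7 + 23\right)^{2} = 30^{2} = 900$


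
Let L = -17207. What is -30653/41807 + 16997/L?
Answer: -1238039750/719373049 ≈ -1.7210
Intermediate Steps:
-30653/41807 + 16997/L = -30653/41807 + 16997/(-17207) = -30653*1/41807 + 16997*(-1/17207) = -30653/41807 - 16997/17207 = -1238039750/719373049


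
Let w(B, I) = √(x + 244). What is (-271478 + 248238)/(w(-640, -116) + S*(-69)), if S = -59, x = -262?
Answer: -31536680/5524353 + 23240*I*√2/5524353 ≈ -5.7087 + 0.0059494*I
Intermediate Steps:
w(B, I) = 3*I*√2 (w(B, I) = √(-262 + 244) = √(-18) = 3*I*√2)
(-271478 + 248238)/(w(-640, -116) + S*(-69)) = (-271478 + 248238)/(3*I*√2 - 59*(-69)) = -23240/(3*I*√2 + 4071) = -23240/(4071 + 3*I*√2)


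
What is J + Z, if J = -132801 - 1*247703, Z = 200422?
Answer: -180082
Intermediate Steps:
J = -380504 (J = -132801 - 247703 = -380504)
J + Z = -380504 + 200422 = -180082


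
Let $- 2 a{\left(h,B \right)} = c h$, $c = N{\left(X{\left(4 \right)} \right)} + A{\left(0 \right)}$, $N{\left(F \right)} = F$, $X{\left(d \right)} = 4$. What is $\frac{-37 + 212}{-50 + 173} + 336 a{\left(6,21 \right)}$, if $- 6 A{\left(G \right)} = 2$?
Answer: $- \frac{454433}{123} \approx -3694.6$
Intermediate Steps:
$A{\left(G \right)} = - \frac{1}{3}$ ($A{\left(G \right)} = \left(- \frac{1}{6}\right) 2 = - \frac{1}{3}$)
$c = \frac{11}{3}$ ($c = 4 - \frac{1}{3} = \frac{11}{3} \approx 3.6667$)
$a{\left(h,B \right)} = - \frac{11 h}{6}$ ($a{\left(h,B \right)} = - \frac{\frac{11}{3} h}{2} = - \frac{11 h}{6}$)
$\frac{-37 + 212}{-50 + 173} + 336 a{\left(6,21 \right)} = \frac{-37 + 212}{-50 + 173} + 336 \left(\left(- \frac{11}{6}\right) 6\right) = \frac{175}{123} + 336 \left(-11\right) = 175 \cdot \frac{1}{123} - 3696 = \frac{175}{123} - 3696 = - \frac{454433}{123}$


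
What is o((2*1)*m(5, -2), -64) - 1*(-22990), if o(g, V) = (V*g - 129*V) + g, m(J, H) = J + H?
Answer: 30868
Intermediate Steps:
m(J, H) = H + J
o(g, V) = g - 129*V + V*g (o(g, V) = (-129*V + V*g) + g = g - 129*V + V*g)
o((2*1)*m(5, -2), -64) - 1*(-22990) = ((2*1)*(-2 + 5) - 129*(-64) - 64*2*1*(-2 + 5)) - 1*(-22990) = (2*3 + 8256 - 128*3) + 22990 = (6 + 8256 - 64*6) + 22990 = (6 + 8256 - 384) + 22990 = 7878 + 22990 = 30868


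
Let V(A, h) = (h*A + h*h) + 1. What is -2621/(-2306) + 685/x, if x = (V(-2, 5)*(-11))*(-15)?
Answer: 849905/608784 ≈ 1.3961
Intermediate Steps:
V(A, h) = 1 + h² + A*h (V(A, h) = (A*h + h²) + 1 = (h² + A*h) + 1 = 1 + h² + A*h)
x = 2640 (x = ((1 + 5² - 2*5)*(-11))*(-15) = ((1 + 25 - 10)*(-11))*(-15) = (16*(-11))*(-15) = -176*(-15) = 2640)
-2621/(-2306) + 685/x = -2621/(-2306) + 685/2640 = -2621*(-1/2306) + 685*(1/2640) = 2621/2306 + 137/528 = 849905/608784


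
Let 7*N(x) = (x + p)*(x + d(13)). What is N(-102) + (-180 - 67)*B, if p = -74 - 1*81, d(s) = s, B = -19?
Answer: 55724/7 ≈ 7960.6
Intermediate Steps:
p = -155 (p = -74 - 81 = -155)
N(x) = (-155 + x)*(13 + x)/7 (N(x) = ((x - 155)*(x + 13))/7 = ((-155 + x)*(13 + x))/7 = (-155 + x)*(13 + x)/7)
N(-102) + (-180 - 67)*B = (-2015/7 - 142/7*(-102) + (⅐)*(-102)²) + (-180 - 67)*(-19) = (-2015/7 + 14484/7 + (⅐)*10404) - 247*(-19) = (-2015/7 + 14484/7 + 10404/7) + 4693 = 22873/7 + 4693 = 55724/7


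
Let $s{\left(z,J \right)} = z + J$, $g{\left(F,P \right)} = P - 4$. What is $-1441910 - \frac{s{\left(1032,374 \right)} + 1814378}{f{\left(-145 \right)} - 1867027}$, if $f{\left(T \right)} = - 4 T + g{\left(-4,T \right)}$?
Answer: $- \frac{672865405644}{466649} \approx -1.4419 \cdot 10^{6}$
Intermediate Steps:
$g{\left(F,P \right)} = -4 + P$
$f{\left(T \right)} = -4 - 3 T$ ($f{\left(T \right)} = - 4 T + \left(-4 + T\right) = -4 - 3 T$)
$s{\left(z,J \right)} = J + z$
$-1441910 - \frac{s{\left(1032,374 \right)} + 1814378}{f{\left(-145 \right)} - 1867027} = -1441910 - \frac{\left(374 + 1032\right) + 1814378}{\left(-4 - -435\right) - 1867027} = -1441910 - \frac{1406 + 1814378}{\left(-4 + 435\right) - 1867027} = -1441910 - \frac{1815784}{431 - 1867027} = -1441910 - \frac{1815784}{-1866596} = -1441910 - 1815784 \left(- \frac{1}{1866596}\right) = -1441910 - - \frac{453946}{466649} = -1441910 + \frac{453946}{466649} = - \frac{672865405644}{466649}$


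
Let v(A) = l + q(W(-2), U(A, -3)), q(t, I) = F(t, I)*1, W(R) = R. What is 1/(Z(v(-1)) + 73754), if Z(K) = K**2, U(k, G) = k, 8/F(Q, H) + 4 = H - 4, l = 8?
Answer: 81/5978170 ≈ 1.3549e-5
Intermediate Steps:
F(Q, H) = 8/(-8 + H) (F(Q, H) = 8/(-4 + (H - 4)) = 8/(-4 + (-4 + H)) = 8/(-8 + H))
q(t, I) = 8/(-8 + I) (q(t, I) = (8/(-8 + I))*1 = 8/(-8 + I))
v(A) = 8 + 8/(-8 + A)
1/(Z(v(-1)) + 73754) = 1/((8*(-7 - 1)/(-8 - 1))**2 + 73754) = 1/((8*(-8)/(-9))**2 + 73754) = 1/((8*(-1/9)*(-8))**2 + 73754) = 1/((64/9)**2 + 73754) = 1/(4096/81 + 73754) = 1/(5978170/81) = 81/5978170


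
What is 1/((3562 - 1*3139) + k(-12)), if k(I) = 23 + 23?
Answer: 1/469 ≈ 0.0021322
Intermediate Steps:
k(I) = 46
1/((3562 - 1*3139) + k(-12)) = 1/((3562 - 1*3139) + 46) = 1/((3562 - 3139) + 46) = 1/(423 + 46) = 1/469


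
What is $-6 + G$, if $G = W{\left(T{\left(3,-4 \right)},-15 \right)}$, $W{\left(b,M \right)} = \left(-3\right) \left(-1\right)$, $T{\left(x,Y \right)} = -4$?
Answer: $-3$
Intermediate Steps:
$W{\left(b,M \right)} = 3$
$G = 3$
$-6 + G = -6 + 3 = -3$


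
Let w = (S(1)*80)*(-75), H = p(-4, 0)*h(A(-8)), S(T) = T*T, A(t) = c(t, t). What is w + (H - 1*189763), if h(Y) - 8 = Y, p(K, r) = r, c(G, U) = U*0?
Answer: -195763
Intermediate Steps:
c(G, U) = 0
A(t) = 0
S(T) = T²
h(Y) = 8 + Y
H = 0 (H = 0*(8 + 0) = 0*8 = 0)
w = -6000 (w = (1²*80)*(-75) = (1*80)*(-75) = 80*(-75) = -6000)
w + (H - 1*189763) = -6000 + (0 - 1*189763) = -6000 + (0 - 189763) = -6000 - 189763 = -195763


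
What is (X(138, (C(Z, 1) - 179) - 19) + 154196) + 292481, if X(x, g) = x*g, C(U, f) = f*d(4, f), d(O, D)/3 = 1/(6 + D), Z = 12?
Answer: 2935885/7 ≈ 4.1941e+5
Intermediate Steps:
d(O, D) = 3/(6 + D)
C(U, f) = 3*f/(6 + f) (C(U, f) = f*(3/(6 + f)) = 3*f/(6 + f))
X(x, g) = g*x
(X(138, (C(Z, 1) - 179) - 19) + 154196) + 292481 = (((3*1/(6 + 1) - 179) - 19)*138 + 154196) + 292481 = (((3*1/7 - 179) - 19)*138 + 154196) + 292481 = (((3*1*(⅐) - 179) - 19)*138 + 154196) + 292481 = (((3/7 - 179) - 19)*138 + 154196) + 292481 = ((-1250/7 - 19)*138 + 154196) + 292481 = (-1383/7*138 + 154196) + 292481 = (-190854/7 + 154196) + 292481 = 888518/7 + 292481 = 2935885/7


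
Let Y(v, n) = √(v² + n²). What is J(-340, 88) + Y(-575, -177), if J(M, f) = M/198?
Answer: -170/99 + √361954 ≈ 599.91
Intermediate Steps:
Y(v, n) = √(n² + v²)
J(M, f) = M/198 (J(M, f) = M*(1/198) = M/198)
J(-340, 88) + Y(-575, -177) = (1/198)*(-340) + √((-177)² + (-575)²) = -170/99 + √(31329 + 330625) = -170/99 + √361954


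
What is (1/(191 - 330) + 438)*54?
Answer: 3287574/139 ≈ 23652.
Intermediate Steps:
(1/(191 - 330) + 438)*54 = (1/(-139) + 438)*54 = (-1/139 + 438)*54 = (60881/139)*54 = 3287574/139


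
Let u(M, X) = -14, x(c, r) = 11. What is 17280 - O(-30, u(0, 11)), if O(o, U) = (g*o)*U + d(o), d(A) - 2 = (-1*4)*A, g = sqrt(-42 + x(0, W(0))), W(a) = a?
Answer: 17158 - 420*I*sqrt(31) ≈ 17158.0 - 2338.5*I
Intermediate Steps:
g = I*sqrt(31) (g = sqrt(-42 + 11) = sqrt(-31) = I*sqrt(31) ≈ 5.5678*I)
d(A) = 2 - 4*A (d(A) = 2 + (-1*4)*A = 2 - 4*A)
O(o, U) = 2 - 4*o + I*U*o*sqrt(31) (O(o, U) = ((I*sqrt(31))*o)*U + (2 - 4*o) = (I*o*sqrt(31))*U + (2 - 4*o) = I*U*o*sqrt(31) + (2 - 4*o) = 2 - 4*o + I*U*o*sqrt(31))
17280 - O(-30, u(0, 11)) = 17280 - (2 - 4*(-30) + I*(-14)*(-30)*sqrt(31)) = 17280 - (2 + 120 + 420*I*sqrt(31)) = 17280 - (122 + 420*I*sqrt(31)) = 17280 + (-122 - 420*I*sqrt(31)) = 17158 - 420*I*sqrt(31)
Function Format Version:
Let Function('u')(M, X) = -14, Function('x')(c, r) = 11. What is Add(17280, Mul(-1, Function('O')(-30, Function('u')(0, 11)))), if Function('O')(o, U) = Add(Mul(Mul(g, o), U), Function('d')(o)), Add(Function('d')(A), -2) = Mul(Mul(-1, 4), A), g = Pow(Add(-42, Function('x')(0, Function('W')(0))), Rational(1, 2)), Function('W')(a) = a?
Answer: Add(17158, Mul(-420, I, Pow(31, Rational(1, 2)))) ≈ Add(17158., Mul(-2338.5, I))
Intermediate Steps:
g = Mul(I, Pow(31, Rational(1, 2))) (g = Pow(Add(-42, 11), Rational(1, 2)) = Pow(-31, Rational(1, 2)) = Mul(I, Pow(31, Rational(1, 2))) ≈ Mul(5.5678, I))
Function('d')(A) = Add(2, Mul(-4, A)) (Function('d')(A) = Add(2, Mul(Mul(-1, 4), A)) = Add(2, Mul(-4, A)))
Function('O')(o, U) = Add(2, Mul(-4, o), Mul(I, U, o, Pow(31, Rational(1, 2)))) (Function('O')(o, U) = Add(Mul(Mul(Mul(I, Pow(31, Rational(1, 2))), o), U), Add(2, Mul(-4, o))) = Add(Mul(Mul(I, o, Pow(31, Rational(1, 2))), U), Add(2, Mul(-4, o))) = Add(Mul(I, U, o, Pow(31, Rational(1, 2))), Add(2, Mul(-4, o))) = Add(2, Mul(-4, o), Mul(I, U, o, Pow(31, Rational(1, 2)))))
Add(17280, Mul(-1, Function('O')(-30, Function('u')(0, 11)))) = Add(17280, Mul(-1, Add(2, Mul(-4, -30), Mul(I, -14, -30, Pow(31, Rational(1, 2)))))) = Add(17280, Mul(-1, Add(2, 120, Mul(420, I, Pow(31, Rational(1, 2)))))) = Add(17280, Mul(-1, Add(122, Mul(420, I, Pow(31, Rational(1, 2)))))) = Add(17280, Add(-122, Mul(-420, I, Pow(31, Rational(1, 2))))) = Add(17158, Mul(-420, I, Pow(31, Rational(1, 2))))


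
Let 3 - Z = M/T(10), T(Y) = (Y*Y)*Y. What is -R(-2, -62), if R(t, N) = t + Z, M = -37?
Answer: -1037/1000 ≈ -1.0370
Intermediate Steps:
T(Y) = Y**3 (T(Y) = Y**2*Y = Y**3)
Z = 3037/1000 (Z = 3 - (-37)/(10**3) = 3 - (-37)/1000 = 3 - 1*(-37/1000) = 3 + 37/1000 = 3037/1000 ≈ 3.0370)
R(t, N) = 3037/1000 + t (R(t, N) = t + 3037/1000 = 3037/1000 + t)
-R(-2, -62) = -(3037/1000 - 2) = -1*1037/1000 = -1037/1000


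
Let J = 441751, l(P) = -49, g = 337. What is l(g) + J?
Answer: 441702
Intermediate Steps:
l(g) + J = -49 + 441751 = 441702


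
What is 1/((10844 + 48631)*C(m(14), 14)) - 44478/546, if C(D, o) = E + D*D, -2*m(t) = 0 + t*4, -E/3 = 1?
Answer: -3783886424/46449975 ≈ -81.462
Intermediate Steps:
E = -3 (E = -3*1 = -3)
m(t) = -2*t (m(t) = -(0 + t*4)/2 = -(0 + 4*t)/2 = -2*t)
C(D, o) = -3 + D² (C(D, o) = -3 + D*D = -3 + D²)
1/((10844 + 48631)*C(m(14), 14)) - 44478/546 = 1/((10844 + 48631)*(-3 + (-2*14)²)) - 44478/546 = 1/(59475*(-3 + (-28)²)) - 44478*1/546 = 1/(59475*(-3 + 784)) - 1059/13 = (1/59475)/781 - 1059/13 = (1/59475)*(1/781) - 1059/13 = 1/46449975 - 1059/13 = -3783886424/46449975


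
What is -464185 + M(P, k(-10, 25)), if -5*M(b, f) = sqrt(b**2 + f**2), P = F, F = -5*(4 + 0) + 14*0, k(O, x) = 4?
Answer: -464185 - 4*sqrt(26)/5 ≈ -4.6419e+5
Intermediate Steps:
F = -20 (F = -5*4 + 0 = -20 + 0 = -20)
P = -20
M(b, f) = -sqrt(b**2 + f**2)/5
-464185 + M(P, k(-10, 25)) = -464185 - sqrt((-20)**2 + 4**2)/5 = -464185 - sqrt(400 + 16)/5 = -464185 - 4*sqrt(26)/5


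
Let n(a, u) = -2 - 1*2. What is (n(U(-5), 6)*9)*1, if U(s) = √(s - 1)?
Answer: -36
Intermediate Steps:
U(s) = √(-1 + s)
n(a, u) = -4 (n(a, u) = -2 - 2 = -4)
(n(U(-5), 6)*9)*1 = -4*9*1 = -36*1 = -36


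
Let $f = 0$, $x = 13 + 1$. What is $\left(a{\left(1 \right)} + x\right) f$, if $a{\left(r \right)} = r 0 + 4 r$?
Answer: $0$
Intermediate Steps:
$a{\left(r \right)} = 4 r$ ($a{\left(r \right)} = 0 + 4 r = 4 r$)
$x = 14$
$\left(a{\left(1 \right)} + x\right) f = \left(4 \cdot 1 + 14\right) 0 = \left(4 + 14\right) 0 = 18 \cdot 0 = 0$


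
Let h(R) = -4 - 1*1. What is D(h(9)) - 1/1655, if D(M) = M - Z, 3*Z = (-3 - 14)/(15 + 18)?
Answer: -791189/163845 ≈ -4.8289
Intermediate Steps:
h(R) = -5 (h(R) = -4 - 1 = -5)
Z = -17/99 (Z = ((-3 - 14)/(15 + 18))/3 = (-17/33)/3 = (-17*1/33)/3 = (⅓)*(-17/33) = -17/99 ≈ -0.17172)
D(M) = 17/99 + M (D(M) = M - 1*(-17/99) = M + 17/99 = 17/99 + M)
D(h(9)) - 1/1655 = (17/99 - 5) - 1/1655 = -478/99 - 1*1/1655 = -478/99 - 1/1655 = -791189/163845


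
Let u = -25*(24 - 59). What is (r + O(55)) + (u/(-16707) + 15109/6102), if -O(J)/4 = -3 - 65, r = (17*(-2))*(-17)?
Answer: 28967094571/33982038 ≈ 852.42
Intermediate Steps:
r = 578 (r = -34*(-17) = 578)
O(J) = 272 (O(J) = -4*(-3 - 65) = -4*(-68) = 272)
u = 875 (u = -25*(-35) = 875)
(r + O(55)) + (u/(-16707) + 15109/6102) = (578 + 272) + (875/(-16707) + 15109/6102) = 850 + (875*(-1/16707) + 15109*(1/6102)) = 850 + (-875/16707 + 15109/6102) = 850 + 82362271/33982038 = 28967094571/33982038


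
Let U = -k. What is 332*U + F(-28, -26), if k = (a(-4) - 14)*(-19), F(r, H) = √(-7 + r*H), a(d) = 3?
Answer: -69388 + √721 ≈ -69361.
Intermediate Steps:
F(r, H) = √(-7 + H*r)
k = 209 (k = (3 - 14)*(-19) = -11*(-19) = 209)
U = -209 (U = -1*209 = -209)
332*U + F(-28, -26) = 332*(-209) + √(-7 - 26*(-28)) = -69388 + √(-7 + 728) = -69388 + √721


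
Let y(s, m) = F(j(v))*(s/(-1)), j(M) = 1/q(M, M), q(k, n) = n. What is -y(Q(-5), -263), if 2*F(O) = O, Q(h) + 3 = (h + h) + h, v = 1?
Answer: -9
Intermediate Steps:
Q(h) = -3 + 3*h (Q(h) = -3 + ((h + h) + h) = -3 + (2*h + h) = -3 + 3*h)
j(M) = 1/M
F(O) = O/2
y(s, m) = -s/2 (y(s, m) = ((1/2)/1)*(s/(-1)) = ((1/2)*1)*(s*(-1)) = (-s)/2 = -s/2)
-y(Q(-5), -263) = -(-1)*(-3 + 3*(-5))/2 = -(-1)*(-3 - 15)/2 = -(-1)*(-18)/2 = -1*9 = -9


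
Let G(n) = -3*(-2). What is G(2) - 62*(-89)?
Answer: 5524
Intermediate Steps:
G(n) = 6
G(2) - 62*(-89) = 6 - 62*(-89) = 6 + 5518 = 5524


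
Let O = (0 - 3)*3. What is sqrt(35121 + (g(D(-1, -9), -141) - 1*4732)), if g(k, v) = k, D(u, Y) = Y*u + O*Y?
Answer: sqrt(30479) ≈ 174.58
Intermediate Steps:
O = -9 (O = -3*3 = -9)
D(u, Y) = -9*Y + Y*u (D(u, Y) = Y*u - 9*Y = -9*Y + Y*u)
sqrt(35121 + (g(D(-1, -9), -141) - 1*4732)) = sqrt(35121 + (-9*(-9 - 1) - 1*4732)) = sqrt(35121 + (-9*(-10) - 4732)) = sqrt(35121 + (90 - 4732)) = sqrt(35121 - 4642) = sqrt(30479)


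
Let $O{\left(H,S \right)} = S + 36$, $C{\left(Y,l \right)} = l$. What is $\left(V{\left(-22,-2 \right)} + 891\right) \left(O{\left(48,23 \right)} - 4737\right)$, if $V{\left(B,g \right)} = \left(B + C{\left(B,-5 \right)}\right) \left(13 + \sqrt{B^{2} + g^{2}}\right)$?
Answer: $-2526120 + 252612 \sqrt{122} \approx 2.6407 \cdot 10^{5}$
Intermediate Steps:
$O{\left(H,S \right)} = 36 + S$
$V{\left(B,g \right)} = \left(-5 + B\right) \left(13 + \sqrt{B^{2} + g^{2}}\right)$ ($V{\left(B,g \right)} = \left(B - 5\right) \left(13 + \sqrt{B^{2} + g^{2}}\right) = \left(-5 + B\right) \left(13 + \sqrt{B^{2} + g^{2}}\right)$)
$\left(V{\left(-22,-2 \right)} + 891\right) \left(O{\left(48,23 \right)} - 4737\right) = \left(\left(-65 - 5 \sqrt{\left(-22\right)^{2} + \left(-2\right)^{2}} + 13 \left(-22\right) - 22 \sqrt{\left(-22\right)^{2} + \left(-2\right)^{2}}\right) + 891\right) \left(\left(36 + 23\right) - 4737\right) = \left(\left(-65 - 5 \sqrt{484 + 4} - 286 - 22 \sqrt{484 + 4}\right) + 891\right) \left(59 - 4737\right) = \left(\left(-65 - 5 \sqrt{488} - 286 - 22 \sqrt{488}\right) + 891\right) \left(-4678\right) = \left(\left(-65 - 5 \cdot 2 \sqrt{122} - 286 - 22 \cdot 2 \sqrt{122}\right) + 891\right) \left(-4678\right) = \left(\left(-65 - 10 \sqrt{122} - 286 - 44 \sqrt{122}\right) + 891\right) \left(-4678\right) = \left(\left(-351 - 54 \sqrt{122}\right) + 891\right) \left(-4678\right) = \left(540 - 54 \sqrt{122}\right) \left(-4678\right) = -2526120 + 252612 \sqrt{122}$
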